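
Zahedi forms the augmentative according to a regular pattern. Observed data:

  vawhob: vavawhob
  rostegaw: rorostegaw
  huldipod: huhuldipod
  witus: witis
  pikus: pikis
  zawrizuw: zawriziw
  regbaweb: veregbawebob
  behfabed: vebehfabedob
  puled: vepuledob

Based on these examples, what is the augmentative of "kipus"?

kipis

"kipus" has last vowel 'u'. The stems whose last vowel is 'u' (witus → witis, pikus → pikis, zawrizuw → zawriziw) change the last vowel to 'i'.
The other patterns: stems whose last vowel is 'a' or 'o' repeat the first consonant+vowel as a prefix; stems whose last vowel is 'e' add ve- … -ob around the stem.
So kipus → kipis.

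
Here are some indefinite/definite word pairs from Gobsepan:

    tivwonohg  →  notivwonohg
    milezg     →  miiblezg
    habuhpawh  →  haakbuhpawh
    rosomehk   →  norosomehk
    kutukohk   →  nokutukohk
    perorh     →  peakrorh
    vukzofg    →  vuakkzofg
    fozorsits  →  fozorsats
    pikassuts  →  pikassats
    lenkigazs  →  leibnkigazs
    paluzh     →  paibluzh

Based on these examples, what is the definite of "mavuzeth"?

fozorsits and lenkigazs both end in -s yet inflect differently (fozorsats, leibnkigazs), so the final letter is not what conditions the rule; the second-to-last letter is.
"mavuzeth" has second-to-last letter 't'. The stems whose second-to-last letter is 't' (fozorsits → fozorsats, pikassuts → pikassats) change the last vowel to 'a'.
So mavuzeth → mavuzath.

mavuzath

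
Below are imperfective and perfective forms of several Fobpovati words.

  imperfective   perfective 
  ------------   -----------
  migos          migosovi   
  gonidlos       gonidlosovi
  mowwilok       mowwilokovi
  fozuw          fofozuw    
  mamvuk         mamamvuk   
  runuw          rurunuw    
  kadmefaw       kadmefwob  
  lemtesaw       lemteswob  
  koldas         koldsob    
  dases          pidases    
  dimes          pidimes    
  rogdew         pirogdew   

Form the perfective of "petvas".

petvsob

mowwilok and mamvuk both end in -k yet inflect differently (mowwilokovi, mamamvuk), so the final letter is not what conditions the rule; the last vowel is.
"petvas" has last vowel 'a'. The stems whose last vowel is 'a' (kadmefaw → kadmefwob, lemtesaw → lemteswob, koldas → koldsob) delete the last vowel and add -ob.
The other patterns: stems whose last vowel is 'o' add -ovi; stems whose last vowel is 'u' repeat the first consonant+vowel as a prefix; stems whose last vowel is 'e' add the prefix pi-.
So petvas → petvsob.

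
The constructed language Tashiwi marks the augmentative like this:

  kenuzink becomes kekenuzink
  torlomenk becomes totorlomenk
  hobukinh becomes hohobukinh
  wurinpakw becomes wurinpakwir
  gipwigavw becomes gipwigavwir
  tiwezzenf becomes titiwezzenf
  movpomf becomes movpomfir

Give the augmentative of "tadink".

tatadink

tiwezzenf and movpomf both end in -f yet inflect differently (titiwezzenf, movpomfir), so the final letter is not what conditions the rule; the second-to-last letter is.
"tadink" has second-to-last letter 'n'. The stems whose second-to-last letter is 'n' (tiwezzenf → titiwezzenf, kenuzink → kekenuzink, torlomenk → totorlomenk) repeat the first consonant+vowel as a prefix.
The other pattern: stems whose second-to-last letter is 'k', 'm' or 'v' add -ir.
So tadink → tatadink.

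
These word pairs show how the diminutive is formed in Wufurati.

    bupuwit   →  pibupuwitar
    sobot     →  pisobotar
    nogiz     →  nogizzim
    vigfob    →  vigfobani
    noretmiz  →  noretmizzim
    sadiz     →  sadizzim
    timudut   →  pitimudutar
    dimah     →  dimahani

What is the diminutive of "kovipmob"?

sadiz and bupuwit both have last vowel 'i' yet inflect differently (sadizzim, pibupuwitar), so the last vowel is not what conditions the rule; the final letter is.
"kovipmob" ends in -b. The one such stem in the data (vigfob → vigfobani) adds -ani, so the same rule applies.
The other patterns: stems ending in -z double the final consonant and add -im; stems ending in -t add pi- … -ar around the stem.
So kovipmob → kovipmobani.

kovipmobani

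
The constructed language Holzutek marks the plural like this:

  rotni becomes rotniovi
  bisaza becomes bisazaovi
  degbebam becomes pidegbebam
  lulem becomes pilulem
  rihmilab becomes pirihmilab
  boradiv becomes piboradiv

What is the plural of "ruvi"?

bisaza and degbebam both have last vowel 'a' yet inflect differently (bisazaovi, pidegbebam), so the last vowel is not what conditions the rule; whether the stem ends in a vowel or a consonant is.
"ruvi" ends in a vowel. The stems ending in a vowel (rotni → rotniovi, bisaza → bisazaovi) add -ovi.
So ruvi → ruviovi.

ruviovi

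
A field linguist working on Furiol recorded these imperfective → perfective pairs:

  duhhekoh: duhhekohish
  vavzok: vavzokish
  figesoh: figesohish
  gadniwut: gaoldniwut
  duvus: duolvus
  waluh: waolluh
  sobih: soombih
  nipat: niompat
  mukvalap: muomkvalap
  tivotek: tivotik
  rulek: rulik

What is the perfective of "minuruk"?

duhhekoh and waluh both end in -h yet inflect differently (duhhekohish, waolluh), so the final letter is not what conditions the rule; the last vowel is.
"minuruk" has last vowel 'u'. The stems whose last vowel is 'u' (gadniwut → gaoldniwut, duvus → duolvus, waluh → waolluh) insert -ol- after the first vowel.
So minuruk → miolnuruk.

miolnuruk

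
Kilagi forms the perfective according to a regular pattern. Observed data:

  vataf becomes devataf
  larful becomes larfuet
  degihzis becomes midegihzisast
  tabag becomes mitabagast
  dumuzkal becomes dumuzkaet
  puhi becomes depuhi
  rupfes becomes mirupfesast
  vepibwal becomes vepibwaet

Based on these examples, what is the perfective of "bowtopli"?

debowtopli

tabag and vepibwal both have last vowel 'a' yet inflect differently (mitabagast, vepibwaet), so the last vowel is not what conditions the rule; the final letter is.
"bowtopli" ends in -i. The one such stem in the data (puhi → depuhi) adds the prefix de-, so the same rule applies.
The other patterns: stems ending in -g or -s add mi- … -ast around the stem; stems ending in -l drop the final letter and add -et.
So bowtopli → debowtopli.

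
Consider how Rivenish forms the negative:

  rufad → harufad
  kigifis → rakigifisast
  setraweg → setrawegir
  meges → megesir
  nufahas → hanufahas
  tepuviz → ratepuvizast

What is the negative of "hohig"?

nufahas and meges both end in -s yet inflect differently (hanufahas, megesir), so the final letter is not what conditions the rule; the last vowel is.
"hohig" has last vowel 'i'. The stems whose last vowel is 'i' (kigifis → rakigifisast, tepuviz → ratepuvizast) add ra- … -ast around the stem.
The other patterns: stems whose last vowel is 'a' add the prefix ha-; stems whose last vowel is 'e' add -ir.
So hohig → rahohigast.

rahohigast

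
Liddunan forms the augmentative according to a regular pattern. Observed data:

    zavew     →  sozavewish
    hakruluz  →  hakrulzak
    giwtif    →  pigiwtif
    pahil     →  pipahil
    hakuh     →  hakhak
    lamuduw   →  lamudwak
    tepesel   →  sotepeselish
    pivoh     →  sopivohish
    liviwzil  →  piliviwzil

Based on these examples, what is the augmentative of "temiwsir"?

pahil and tepesel both end in -l yet inflect differently (pipahil, sotepeselish), so the final letter is not what conditions the rule; the last vowel is.
"temiwsir" has last vowel 'i'. The stems whose last vowel is 'i' (pahil → pipahil, liviwzil → piliviwzil, giwtif → pigiwtif) add the prefix pi-.
The other patterns: stems whose last vowel is 'u' delete the last vowel and add -ak; stems whose last vowel is 'e' or 'o' add so- … -ish around the stem.
So temiwsir → pitemiwsir.

pitemiwsir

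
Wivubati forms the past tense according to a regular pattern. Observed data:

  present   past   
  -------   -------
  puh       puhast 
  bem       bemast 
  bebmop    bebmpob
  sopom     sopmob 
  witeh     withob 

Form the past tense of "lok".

bem and sopom both end in -m yet inflect differently (bemast, sopmob), so the final letter is not what conditions the rule; the number of vowels is.
"lok" has 1 vowel. The stems with 1 vowel (puh → puhast, bem → bemast) add -ast.
So lok → lokast.

lokast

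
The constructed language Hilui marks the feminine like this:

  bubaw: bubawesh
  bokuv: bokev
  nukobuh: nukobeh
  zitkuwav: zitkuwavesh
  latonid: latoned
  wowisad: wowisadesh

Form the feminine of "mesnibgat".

mesnibgatesh

wowisad and latonid both end in -d yet inflect differently (wowisadesh, latoned), so the final letter is not what conditions the rule; the last vowel is.
"mesnibgat" has last vowel 'a'. The stems whose last vowel is 'a' (zitkuwav → zitkuwavesh, wowisad → wowisadesh, bubaw → bubawesh) add -esh.
The other pattern: stems whose last vowel is 'i' or 'u' change the last vowel to 'e'.
So mesnibgat → mesnibgatesh.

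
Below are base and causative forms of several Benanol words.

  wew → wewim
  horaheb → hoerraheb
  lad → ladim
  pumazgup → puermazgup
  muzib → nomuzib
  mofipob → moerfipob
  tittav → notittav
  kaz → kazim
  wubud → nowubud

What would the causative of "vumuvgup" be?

lad and wubud both end in -d yet inflect differently (ladim, nowubud), so the final letter is not what conditions the rule; the number of vowels is.
"vumuvgup" has 3 vowels. The stems with 3 vowels (mofipob → moerfipob, pumazgup → puermazgup, horaheb → hoerraheb) insert -er- after the first vowel.
So vumuvgup → vuermuvgup.

vuermuvgup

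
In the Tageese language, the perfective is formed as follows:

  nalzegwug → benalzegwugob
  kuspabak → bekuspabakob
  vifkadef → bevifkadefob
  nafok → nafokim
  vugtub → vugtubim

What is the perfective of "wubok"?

kuspabak and nafok both end in -k yet inflect differently (bekuspabakob, nafokim), so the final letter is not what conditions the rule; the number of vowels is.
"wubok" has 2 vowels. The stems with 2 vowels (nafok → nafokim, vugtub → vugtubim) add -im.
The other pattern: stems with 3 vowels add be- … -ob around the stem.
So wubok → wubokim.

wubokim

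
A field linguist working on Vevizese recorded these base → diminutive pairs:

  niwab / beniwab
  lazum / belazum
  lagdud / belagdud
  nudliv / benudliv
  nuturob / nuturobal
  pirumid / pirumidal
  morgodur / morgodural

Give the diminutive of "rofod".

niwab and nuturob both end in -b yet inflect differently (beniwab, nuturobal), so the final letter is not what conditions the rule; the number of vowels is.
"rofod" has 2 vowels. The stems with 2 vowels (niwab → beniwab, lazum → belazum, lagdud → belagdud) add the prefix be-.
The other pattern: stems with 3 vowels add -al.
So rofod → berofod.

berofod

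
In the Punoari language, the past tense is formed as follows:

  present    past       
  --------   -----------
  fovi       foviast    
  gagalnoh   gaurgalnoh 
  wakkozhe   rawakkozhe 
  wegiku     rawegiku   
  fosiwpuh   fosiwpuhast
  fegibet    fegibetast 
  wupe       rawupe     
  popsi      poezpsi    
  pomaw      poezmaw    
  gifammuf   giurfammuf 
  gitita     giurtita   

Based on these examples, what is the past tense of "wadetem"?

rawadetem

popsi and fovi both end in -i yet inflect differently (poezpsi, foviast), so the final letter is not what conditions the rule; the first letter is.
"wadetem" begins with w-. The stems beginning with w- (wegiku → rawegiku, wakkozhe → rawakkozhe, wupe → rawupe) add the prefix ra-.
So wadetem → rawadetem.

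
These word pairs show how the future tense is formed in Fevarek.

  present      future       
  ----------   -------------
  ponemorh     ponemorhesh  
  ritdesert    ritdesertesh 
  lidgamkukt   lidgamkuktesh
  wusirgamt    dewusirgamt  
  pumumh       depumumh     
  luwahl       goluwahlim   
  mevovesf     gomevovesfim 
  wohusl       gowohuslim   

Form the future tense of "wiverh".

wiverhesh

ritdesert and wusirgamt both end in -t yet inflect differently (ritdesertesh, dewusirgamt), so the final letter is not what conditions the rule; the second-to-last letter is.
"wiverh" has second-to-last letter 'r'. The stems whose second-to-last letter is 'r' (ponemorh → ponemorhesh, ritdesert → ritdesertesh) add -esh.
So wiverh → wiverhesh.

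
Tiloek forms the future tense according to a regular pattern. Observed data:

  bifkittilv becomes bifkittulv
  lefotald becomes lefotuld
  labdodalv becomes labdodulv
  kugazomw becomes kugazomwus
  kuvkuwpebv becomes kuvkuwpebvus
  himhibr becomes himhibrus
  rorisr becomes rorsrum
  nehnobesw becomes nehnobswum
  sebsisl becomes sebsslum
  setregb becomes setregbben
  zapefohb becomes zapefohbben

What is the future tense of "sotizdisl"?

"sotizdisl" has second-to-last letter 's'. The stems whose second-to-last letter is 's' (rorisr → rorsrum, nehnobesw → nehnobswum, sebsisl → sebsslum) delete the last vowel and add -um.
The other patterns: stems whose second-to-last letter is 'l' change the last vowel to 'u'; stems whose second-to-last letter is 'b' or 'm' add -us; stems whose second-to-last letter is 'g' or 'h' double the final consonant and add -en.
So sotizdisl → sotizdslum.

sotizdslum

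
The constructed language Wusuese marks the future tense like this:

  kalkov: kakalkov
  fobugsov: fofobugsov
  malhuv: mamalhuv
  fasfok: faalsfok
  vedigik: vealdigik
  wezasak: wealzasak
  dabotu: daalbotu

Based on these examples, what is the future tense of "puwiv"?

pupuwiv

kalkov and fasfok both have last vowel 'o' yet inflect differently (kakalkov, faalsfok), so the last vowel is not what conditions the rule; the final letter is.
"puwiv" ends in -v. The stems ending in -v (kalkov → kakalkov, fobugsov → fofobugsov, malhuv → mamalhuv) repeat the first consonant+vowel as a prefix.
So puwiv → pupuwiv.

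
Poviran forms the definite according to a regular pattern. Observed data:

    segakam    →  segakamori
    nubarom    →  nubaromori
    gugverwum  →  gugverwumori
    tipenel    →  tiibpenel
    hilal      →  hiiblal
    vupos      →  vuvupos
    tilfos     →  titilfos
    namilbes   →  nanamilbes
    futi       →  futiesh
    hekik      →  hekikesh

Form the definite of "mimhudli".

mimhudliesh

segakam and hilal both have last vowel 'a' yet inflect differently (segakamori, hiiblal), so the last vowel is not what conditions the rule; the final letter is.
"mimhudli" ends in -i. The one such stem in the data (futi → futiesh) adds -esh, so the same rule applies.
The other patterns: stems ending in -m add -ori; stems ending in -l insert -ib- after the first vowel; stems ending in -s repeat the first consonant+vowel as a prefix.
So mimhudli → mimhudliesh.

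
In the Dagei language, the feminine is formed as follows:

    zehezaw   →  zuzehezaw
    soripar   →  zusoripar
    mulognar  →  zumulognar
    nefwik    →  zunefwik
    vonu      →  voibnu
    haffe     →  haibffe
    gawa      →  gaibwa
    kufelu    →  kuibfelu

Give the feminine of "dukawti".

"dukawti" ends in a vowel. The stems ending in a vowel (vonu → voibnu, haffe → haibffe, gawa → gaibwa) insert -ib- after the first vowel.
So dukawti → duibkawti.

duibkawti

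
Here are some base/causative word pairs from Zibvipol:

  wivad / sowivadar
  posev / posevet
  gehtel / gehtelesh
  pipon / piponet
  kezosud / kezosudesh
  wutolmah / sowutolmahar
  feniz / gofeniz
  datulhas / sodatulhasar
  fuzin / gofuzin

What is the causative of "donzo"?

pipon and fuzin both end in -n yet inflect differently (piponet, gofuzin), so the final letter is not what conditions the rule; the first letter is.
"donzo" begins with d-. The one such stem in the data (datulhas → sodatulhasar) adds so- … -ar around the stem, so the same rule applies.
The other patterns: stems beginning with p- add -et; stems beginning with f- add the prefix go-; stems beginning with g- or k- add -esh.
So donzo → sodonzoar.

sodonzoar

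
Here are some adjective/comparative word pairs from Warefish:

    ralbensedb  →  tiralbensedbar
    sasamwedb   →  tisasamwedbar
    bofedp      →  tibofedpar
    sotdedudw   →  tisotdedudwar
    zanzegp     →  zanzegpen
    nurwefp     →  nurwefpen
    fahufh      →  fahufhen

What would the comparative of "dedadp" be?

tidedadpar

bofedp and zanzegp both end in -p yet inflect differently (tibofedpar, zanzegpen), so the final letter is not what conditions the rule; the second-to-last letter is.
"dedadp" has second-to-last letter 'd'. The stems whose second-to-last letter is 'd' (ralbensedb → tiralbensedbar, sasamwedb → tisasamwedbar, bofedp → tibofedpar) add ti- … -ar around the stem.
So dedadp → tidedadpar.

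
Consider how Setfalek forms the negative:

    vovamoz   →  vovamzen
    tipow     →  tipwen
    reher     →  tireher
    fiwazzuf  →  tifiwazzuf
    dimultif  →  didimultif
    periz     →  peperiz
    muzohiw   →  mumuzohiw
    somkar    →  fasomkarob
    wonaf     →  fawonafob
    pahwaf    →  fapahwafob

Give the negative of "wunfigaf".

fawunfigafob

fiwazzuf and dimultif both end in -f yet inflect differently (tifiwazzuf, didimultif), so the final letter is not what conditions the rule; the last vowel is.
"wunfigaf" has last vowel 'a'. The stems whose last vowel is 'a' (somkar → fasomkarob, wonaf → fawonafob, pahwaf → fapahwafob) add fa- … -ob around the stem.
So wunfigaf → fawunfigafob.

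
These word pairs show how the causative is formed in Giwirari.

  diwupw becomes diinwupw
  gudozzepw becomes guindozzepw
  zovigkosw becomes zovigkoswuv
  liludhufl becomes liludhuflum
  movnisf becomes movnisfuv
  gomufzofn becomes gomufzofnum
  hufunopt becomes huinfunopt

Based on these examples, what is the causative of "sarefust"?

"sarefust" has second-to-last letter 's'. The stems whose second-to-last letter is 's' (zovigkosw → zovigkoswuv, movnisf → movnisfuv) add -uv.
The other patterns: stems whose second-to-last letter is 'f' add -um; stems whose second-to-last letter is 'p' insert -in- after the first vowel.
So sarefust → sarefustuv.

sarefustuv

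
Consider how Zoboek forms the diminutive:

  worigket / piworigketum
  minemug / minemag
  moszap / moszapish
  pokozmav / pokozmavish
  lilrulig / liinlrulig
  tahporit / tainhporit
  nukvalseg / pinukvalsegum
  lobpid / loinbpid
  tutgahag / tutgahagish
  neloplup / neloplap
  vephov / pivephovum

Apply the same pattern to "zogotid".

minemug and lilrulig both end in -g yet inflect differently (minemag, liinlrulig), so the final letter is not what conditions the rule; the last vowel is.
"zogotid" has last vowel 'i'. The stems whose last vowel is 'i' (tahporit → tainhporit, lobpid → loinbpid, lilrulig → liinlrulig) insert -in- after the first vowel.
The other patterns: stems whose last vowel is 'u' change the last vowel to 'a'; stems whose last vowel is 'a' add -ish; stems whose last vowel is 'e' or 'o' add pi- … -um around the stem.
So zogotid → zoingotid.

zoingotid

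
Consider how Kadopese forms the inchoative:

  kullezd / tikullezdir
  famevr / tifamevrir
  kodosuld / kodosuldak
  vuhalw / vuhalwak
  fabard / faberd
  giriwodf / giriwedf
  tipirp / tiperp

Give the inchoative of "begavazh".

tibegavazhir

kullezd and kodosuld both end in -d yet inflect differently (tikullezdir, kodosuldak), so the final letter is not what conditions the rule; the second-to-last letter is.
"begavazh" has second-to-last letter 'z'. The one such stem in the data (kullezd → tikullezdir) adds ti- … -ir around the stem, so the same rule applies.
The other patterns: stems whose second-to-last letter is 'l' add -ak; stems whose second-to-last letter is 'd' or 'r' change the last vowel to 'e'.
So begavazh → tibegavazhir.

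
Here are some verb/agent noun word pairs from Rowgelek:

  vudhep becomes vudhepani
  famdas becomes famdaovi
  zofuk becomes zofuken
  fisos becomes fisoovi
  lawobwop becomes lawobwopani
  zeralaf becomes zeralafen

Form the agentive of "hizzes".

lawobwop and fisos both have last vowel 'o' yet inflect differently (lawobwopani, fisoovi), so the last vowel is not what conditions the rule; the final letter is.
"hizzes" ends in -s. The stems ending in -s (fisos → fisoovi, famdas → famdaovi) drop the final letter and add -ovi.
So hizzes → hizzeovi.

hizzeovi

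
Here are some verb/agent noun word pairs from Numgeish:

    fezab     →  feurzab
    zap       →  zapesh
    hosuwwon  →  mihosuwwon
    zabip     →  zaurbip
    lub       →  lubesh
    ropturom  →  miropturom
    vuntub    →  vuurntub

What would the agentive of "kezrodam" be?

lub and vuntub both end in -b yet inflect differently (lubesh, vuurntub), so the final letter is not what conditions the rule; the number of vowels is.
"kezrodam" has 3 vowels. The stems with 3 vowels (ropturom → miropturom, hosuwwon → mihosuwwon) add the prefix mi-.
So kezrodam → mikezrodam.

mikezrodam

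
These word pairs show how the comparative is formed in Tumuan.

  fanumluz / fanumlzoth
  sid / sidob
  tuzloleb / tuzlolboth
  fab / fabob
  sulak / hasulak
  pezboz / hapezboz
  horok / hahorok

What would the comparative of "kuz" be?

kuzob

pezboz and fanumluz both end in -z yet inflect differently (hapezboz, fanumlzoth), so the final letter is not what conditions the rule; the number of vowels is.
"kuz" has 1 vowel. The stems with 1 vowel (fab → fabob, sid → sidob) add -ob.
The other patterns: stems with 2 vowels add the prefix ha-; stems with 3 vowels delete the last vowel and add -oth.
So kuz → kuzob.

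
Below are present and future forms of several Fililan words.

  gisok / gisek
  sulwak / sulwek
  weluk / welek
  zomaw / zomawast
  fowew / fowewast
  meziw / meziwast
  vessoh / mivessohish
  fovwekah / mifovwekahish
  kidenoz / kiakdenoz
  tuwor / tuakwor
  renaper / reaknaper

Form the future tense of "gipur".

sulwak and zomaw both have last vowel 'a' yet inflect differently (sulwek, zomawast), so the last vowel is not what conditions the rule; the final letter is.
"gipur" ends in -r. The stems ending in -r (tuwor → tuakwor, renaper → reaknaper) insert -ak- after the first vowel.
The other patterns: stems ending in -k change the last vowel to 'e'; stems ending in -w add -ast; stems ending in -h add mi- … -ish around the stem.
So gipur → giakpur.

giakpur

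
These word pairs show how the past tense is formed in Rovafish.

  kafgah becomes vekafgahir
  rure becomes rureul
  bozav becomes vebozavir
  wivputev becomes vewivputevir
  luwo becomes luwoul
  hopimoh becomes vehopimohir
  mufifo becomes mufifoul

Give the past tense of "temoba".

rure and wivputev both have last vowel 'e' yet inflect differently (rureul, vewivputevir), so the last vowel is not what conditions the rule; whether the stem ends in a vowel or a consonant is.
"temoba" ends in a vowel. The stems ending in a vowel (mufifo → mufifoul, luwo → luwoul, rure → rureul) add -ul.
So temoba → temobaul.

temobaul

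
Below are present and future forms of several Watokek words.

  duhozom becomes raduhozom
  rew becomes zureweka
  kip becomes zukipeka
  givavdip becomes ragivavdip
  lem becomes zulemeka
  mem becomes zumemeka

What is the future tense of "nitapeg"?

lem and duhozom both end in -m yet inflect differently (zulemeka, raduhozom), so the final letter is not what conditions the rule; the number of vowels is.
"nitapeg" has 3 vowels. The stems with 3 vowels (duhozom → raduhozom, givavdip → ragivavdip) add the prefix ra-.
The other pattern: stems with 1 vowel add zu- … -eka around the stem.
So nitapeg → ranitapeg.

ranitapeg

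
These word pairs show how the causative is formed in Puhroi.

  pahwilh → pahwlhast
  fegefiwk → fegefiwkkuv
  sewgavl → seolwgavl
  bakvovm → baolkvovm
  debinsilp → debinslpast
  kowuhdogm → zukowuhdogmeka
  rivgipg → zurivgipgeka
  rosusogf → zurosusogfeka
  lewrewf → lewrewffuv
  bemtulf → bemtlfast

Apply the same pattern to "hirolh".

hirlhast

lewrewf and bemtulf both end in -f yet inflect differently (lewrewffuv, bemtlfast), so the final letter is not what conditions the rule; the second-to-last letter is.
"hirolh" has second-to-last letter 'l'. The stems whose second-to-last letter is 'l' (pahwilh → pahwlhast, debinsilp → debinslpast, bemtulf → bemtlfast) delete the last vowel and add -ast.
So hirolh → hirlhast.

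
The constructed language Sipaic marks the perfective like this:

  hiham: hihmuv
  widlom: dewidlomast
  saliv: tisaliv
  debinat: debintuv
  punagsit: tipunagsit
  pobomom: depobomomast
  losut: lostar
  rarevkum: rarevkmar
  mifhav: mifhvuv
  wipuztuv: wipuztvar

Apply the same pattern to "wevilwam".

hiham and widlom both end in -m yet inflect differently (hihmuv, dewidlomast), so the final letter is not what conditions the rule; the last vowel is.
"wevilwam" has last vowel 'a'. The stems whose last vowel is 'a' (mifhav → mifhvuv, debinat → debintuv, hiham → hihmuv) delete the last vowel and add -uv.
So wevilwam → wevilwmuv.

wevilwmuv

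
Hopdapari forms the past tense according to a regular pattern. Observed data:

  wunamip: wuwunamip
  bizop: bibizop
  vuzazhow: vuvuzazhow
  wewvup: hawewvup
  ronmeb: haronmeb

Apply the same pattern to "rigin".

ririgin

"rigin" has last vowel 'i'. The one such stem in the data (wunamip → wuwunamip) repeats the first consonant+vowel as a prefix (as do bizop, vuzazhow), so the same rule applies.
So rigin → ririgin.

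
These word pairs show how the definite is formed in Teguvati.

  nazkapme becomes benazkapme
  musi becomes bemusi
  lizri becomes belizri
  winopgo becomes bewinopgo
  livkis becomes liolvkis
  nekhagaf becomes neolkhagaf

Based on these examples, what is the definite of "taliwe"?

betaliwe

"taliwe" ends in a vowel. The stems ending in a vowel (lizri → belizri, winopgo → bewinopgo, nazkapme → benazkapme) add the prefix be-.
The other pattern: stems ending in a consonant insert -ol- after the first vowel.
So taliwe → betaliwe.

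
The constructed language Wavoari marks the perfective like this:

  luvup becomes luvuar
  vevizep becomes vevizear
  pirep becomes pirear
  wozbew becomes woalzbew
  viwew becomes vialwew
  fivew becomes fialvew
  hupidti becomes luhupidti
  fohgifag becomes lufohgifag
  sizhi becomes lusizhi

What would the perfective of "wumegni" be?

"wumegni" ends in -i. The stems ending in -i (hupidti → luhupidti, sizhi → lusizhi) add the prefix lu-.
So wumegni → luwumegni.

luwumegni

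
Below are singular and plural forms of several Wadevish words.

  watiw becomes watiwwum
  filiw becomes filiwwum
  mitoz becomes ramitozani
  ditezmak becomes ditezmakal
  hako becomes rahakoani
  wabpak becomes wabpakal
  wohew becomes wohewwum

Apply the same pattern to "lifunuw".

"lifunuw" ends in -w. The stems ending in -w (wohew → wohewwum, filiw → filiwwum, watiw → watiwwum) double the final consonant and add -um.
So lifunuw → lifunuwwum.

lifunuwwum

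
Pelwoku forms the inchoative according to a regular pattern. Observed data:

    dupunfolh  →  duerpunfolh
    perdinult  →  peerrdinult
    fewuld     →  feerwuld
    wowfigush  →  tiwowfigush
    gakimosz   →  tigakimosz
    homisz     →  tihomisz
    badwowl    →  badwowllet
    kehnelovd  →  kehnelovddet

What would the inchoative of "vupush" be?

dupunfolh and wowfigush both end in -h yet inflect differently (duerpunfolh, tiwowfigush), so the final letter is not what conditions the rule; the second-to-last letter is.
"vupush" has second-to-last letter 's'. The stems whose second-to-last letter is 's' (wowfigush → tiwowfigush, gakimosz → tigakimosz, homisz → tihomisz) add the prefix ti-.
So vupush → tivupush.

tivupush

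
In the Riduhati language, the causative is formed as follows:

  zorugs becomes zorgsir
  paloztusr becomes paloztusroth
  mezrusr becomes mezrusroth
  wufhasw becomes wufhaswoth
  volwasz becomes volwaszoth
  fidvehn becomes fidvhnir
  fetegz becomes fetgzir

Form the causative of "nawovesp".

nawovespoth

"nawovesp" has second-to-last letter 's'. The stems whose second-to-last letter is 's' (mezrusr → mezrusroth, volwasz → volwaszoth, wufhasw → wufhaswoth) add -oth.
The other pattern: stems whose second-to-last letter is 'g' or 'h' delete the last vowel and add -ir.
So nawovesp → nawovespoth.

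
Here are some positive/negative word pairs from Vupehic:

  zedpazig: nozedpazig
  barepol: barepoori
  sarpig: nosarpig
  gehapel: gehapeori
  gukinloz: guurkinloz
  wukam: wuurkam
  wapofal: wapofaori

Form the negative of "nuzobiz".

"nuzobiz" ends in -z. The one such stem in the data (gukinloz → guurkinloz) inserts -ur- after the first vowel (as does wukam), so the same rule applies.
The other patterns: stems ending in -l drop the final letter and add -ori; stems ending in -g add the prefix no-.
So nuzobiz → nuurzobiz.

nuurzobiz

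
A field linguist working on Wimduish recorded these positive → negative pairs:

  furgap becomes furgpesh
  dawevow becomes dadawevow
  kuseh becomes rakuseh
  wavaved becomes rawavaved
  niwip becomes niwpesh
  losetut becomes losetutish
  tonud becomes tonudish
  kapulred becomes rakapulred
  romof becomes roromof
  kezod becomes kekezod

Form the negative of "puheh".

rapuheh

tonud and kezod both end in -d yet inflect differently (tonudish, kekezod), so the final letter is not what conditions the rule; the last vowel is.
"puheh" has last vowel 'e'. The stems whose last vowel is 'e' (kapulred → rakapulred, kuseh → rakuseh, wavaved → rawavaved) add the prefix ra-.
So puheh → rapuheh.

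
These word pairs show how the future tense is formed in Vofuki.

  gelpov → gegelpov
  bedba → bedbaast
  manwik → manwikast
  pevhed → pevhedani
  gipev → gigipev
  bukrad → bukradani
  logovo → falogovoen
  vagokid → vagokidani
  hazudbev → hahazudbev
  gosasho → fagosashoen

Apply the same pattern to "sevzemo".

fasevzemoen

logovo and gelpov both have last vowel 'o' yet inflect differently (falogovoen, gegelpov), so the last vowel is not what conditions the rule; the final letter is.
"sevzemo" ends in -o. The stems ending in -o (logovo → falogovoen, gosasho → fagosashoen) add fa- … -en around the stem.
So sevzemo → fasevzemoen.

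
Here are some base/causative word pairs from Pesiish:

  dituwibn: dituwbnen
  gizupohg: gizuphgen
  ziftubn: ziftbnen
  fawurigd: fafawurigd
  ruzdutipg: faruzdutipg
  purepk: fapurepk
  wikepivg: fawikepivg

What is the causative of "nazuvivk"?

"nazuvivk" has second-to-last letter 'v'. The one such stem in the data (wikepivg → fawikepivg) adds the prefix fa-, so the same rule applies.
So nazuvivk → fanazuvivk.

fanazuvivk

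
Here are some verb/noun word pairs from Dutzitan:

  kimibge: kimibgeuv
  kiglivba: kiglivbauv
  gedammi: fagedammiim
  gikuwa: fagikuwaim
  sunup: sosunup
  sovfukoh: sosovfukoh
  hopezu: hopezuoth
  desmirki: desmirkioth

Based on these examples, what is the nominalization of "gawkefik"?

fagawkefikim

kiglivba and gikuwa both end in -a yet inflect differently (kiglivbauv, fagikuwaim), so the final letter is not what conditions the rule; the first letter is.
"gawkefik" begins with g-. The stems beginning with g- (gedammi → fagedammiim, gikuwa → fagikuwaim) add fa- … -im around the stem.
The other patterns: stems beginning with k- add -uv; stems beginning with s- add the prefix so-; stems beginning with d- or h- add -oth.
So gawkefik → fagawkefikim.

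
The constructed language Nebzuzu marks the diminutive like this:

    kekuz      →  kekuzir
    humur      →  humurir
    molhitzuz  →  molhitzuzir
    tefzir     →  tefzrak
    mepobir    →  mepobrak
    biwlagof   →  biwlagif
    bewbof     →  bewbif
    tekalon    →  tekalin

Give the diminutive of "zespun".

zespunir

humur and tefzir both end in -r yet inflect differently (humurir, tefzrak), so the final letter is not what conditions the rule; the last vowel is.
"zespun" has last vowel 'u'. The stems whose last vowel is 'u' (kekuz → kekuzir, humur → humurir, molhitzuz → molhitzuzir) add -ir.
So zespun → zespunir.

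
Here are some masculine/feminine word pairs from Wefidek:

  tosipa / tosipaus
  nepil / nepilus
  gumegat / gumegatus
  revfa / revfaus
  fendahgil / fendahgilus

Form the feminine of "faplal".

Every pair shown (tosipa → tosipaus, nepil → nepilus, gumegat → gumegatus, …) follows the same rule: add -us.
So faplal → faplalus.

faplalus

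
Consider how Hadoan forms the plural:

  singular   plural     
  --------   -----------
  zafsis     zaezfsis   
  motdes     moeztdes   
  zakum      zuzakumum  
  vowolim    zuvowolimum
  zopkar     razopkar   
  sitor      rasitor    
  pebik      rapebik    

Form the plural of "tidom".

zutidomum

zafsis and vowolim both have last vowel 'i' yet inflect differently (zaezfsis, zuvowolimum), so the last vowel is not what conditions the rule; the final letter is.
"tidom" ends in -m. The stems ending in -m (zakum → zuzakumum, vowolim → zuvowolimum) add zu- … -um around the stem.
So tidom → zutidomum.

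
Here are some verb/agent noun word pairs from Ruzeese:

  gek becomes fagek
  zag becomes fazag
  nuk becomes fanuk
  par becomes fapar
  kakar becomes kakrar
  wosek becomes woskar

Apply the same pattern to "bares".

barsar

"bares" has 2 vowels. The stems with 2 vowels (kakar → kakrar, wosek → woskar) delete the last vowel and add -ar.
The other pattern: stems with 1 vowel add the prefix fa-.
So bares → barsar.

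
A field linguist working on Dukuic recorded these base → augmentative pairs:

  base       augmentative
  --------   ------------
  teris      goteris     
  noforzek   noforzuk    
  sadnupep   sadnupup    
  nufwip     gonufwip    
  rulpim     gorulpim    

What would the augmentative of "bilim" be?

nufwip and sadnupep both end in -p yet inflect differently (gonufwip, sadnupup), so the final letter is not what conditions the rule; the last vowel is.
"bilim" has last vowel 'i'. The stems whose last vowel is 'i' (nufwip → gonufwip, rulpim → gorulpim, teris → goteris) add the prefix go-.
So bilim → gobilim.

gobilim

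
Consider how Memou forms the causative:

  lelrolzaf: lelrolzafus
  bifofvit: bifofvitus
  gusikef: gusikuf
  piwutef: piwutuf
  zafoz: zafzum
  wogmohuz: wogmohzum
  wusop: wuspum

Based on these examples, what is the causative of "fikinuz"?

fikinzum

lelrolzaf and gusikef both end in -f yet inflect differently (lelrolzafus, gusikuf), so the final letter is not what conditions the rule; the last vowel is.
"fikinuz" has last vowel 'u'. The one such stem in the data (wogmohuz → wogmohzum) deletes the last vowel and adds -um (as do zafoz, wusop), so the same rule applies.
The other patterns: stems whose last vowel is 'a' or 'i' add -us; stems whose last vowel is 'e' change the last vowel to 'u'.
So fikinuz → fikinzum.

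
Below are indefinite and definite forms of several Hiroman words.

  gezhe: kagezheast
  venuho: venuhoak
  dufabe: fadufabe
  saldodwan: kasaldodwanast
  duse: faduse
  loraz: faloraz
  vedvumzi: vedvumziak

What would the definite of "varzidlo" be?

gezhe and duse both end in -e yet inflect differently (kagezheast, faduse), so the final letter is not what conditions the rule; the first letter is.
"varzidlo" begins with v-. The stems beginning with v- (vedvumzi → vedvumziak, venuho → venuhoak) add -ak.
The other patterns: stems beginning with g- or s- add ka- … -ast around the stem; stems beginning with d- or l- add the prefix fa-.
So varzidlo → varzidloak.

varzidloak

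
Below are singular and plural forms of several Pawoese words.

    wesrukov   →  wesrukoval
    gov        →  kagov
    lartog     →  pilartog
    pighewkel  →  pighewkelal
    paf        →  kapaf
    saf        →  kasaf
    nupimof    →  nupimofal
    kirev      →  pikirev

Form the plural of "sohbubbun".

"sohbubbun" has 3 vowels. The stems with 3 vowels (pighewkel → pighewkelal, wesrukov → wesrukoval, nupimof → nupimofal) add -al.
The other patterns: stems with 1 vowel add the prefix ka-; stems with 2 vowels add the prefix pi-.
So sohbubbun → sohbubbunal.

sohbubbunal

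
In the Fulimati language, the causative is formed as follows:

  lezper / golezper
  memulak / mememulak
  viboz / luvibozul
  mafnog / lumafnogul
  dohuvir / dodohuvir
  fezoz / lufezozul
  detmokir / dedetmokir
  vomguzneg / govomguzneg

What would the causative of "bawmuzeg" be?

gobawmuzeg

lezper and detmokir both end in -r yet inflect differently (golezper, dedetmokir), so the final letter is not what conditions the rule; the last vowel is.
"bawmuzeg" has last vowel 'e'. The stems whose last vowel is 'e' (lezper → golezper, vomguzneg → govomguzneg) add the prefix go-.
The other patterns: stems whose last vowel is 'a' or 'i' repeat the first consonant+vowel as a prefix; stems whose last vowel is 'o' add lu- … -ul around the stem.
So bawmuzeg → gobawmuzeg.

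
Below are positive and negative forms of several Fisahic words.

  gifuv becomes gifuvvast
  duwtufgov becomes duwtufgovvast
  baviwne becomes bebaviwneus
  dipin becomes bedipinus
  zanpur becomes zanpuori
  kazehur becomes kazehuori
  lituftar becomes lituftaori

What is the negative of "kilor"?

"kilor" ends in -r. The stems ending in -r (lituftar → lituftaori, kazehur → kazehuori, zanpur → zanpuori) drop the final letter and add -ori.
So kilor → kiloori.

kiloori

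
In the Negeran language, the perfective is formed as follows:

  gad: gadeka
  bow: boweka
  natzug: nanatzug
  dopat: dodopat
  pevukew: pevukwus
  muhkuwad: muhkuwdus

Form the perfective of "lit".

"lit" has 1 vowel. The stems with 1 vowel (gad → gadeka, bow → boweka) add -eka.
The other patterns: stems with 2 vowels repeat the first consonant+vowel as a prefix; stems with 3 vowels delete the last vowel and add -us.
So lit → liteka.

liteka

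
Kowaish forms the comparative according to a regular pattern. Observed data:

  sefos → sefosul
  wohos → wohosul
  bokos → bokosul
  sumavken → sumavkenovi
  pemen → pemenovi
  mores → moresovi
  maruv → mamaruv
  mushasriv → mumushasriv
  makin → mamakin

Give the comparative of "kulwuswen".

sefos and mores both end in -s yet inflect differently (sefosul, moresovi), so the final letter is not what conditions the rule; the last vowel is.
"kulwuswen" has last vowel 'e'. The stems whose last vowel is 'e' (sumavken → sumavkenovi, pemen → pemenovi, mores → moresovi) add -ovi.
The other patterns: stems whose last vowel is 'o' add -ul; stems whose last vowel is 'i' or 'u' repeat the first consonant+vowel as a prefix.
So kulwuswen → kulwuswenovi.

kulwuswenovi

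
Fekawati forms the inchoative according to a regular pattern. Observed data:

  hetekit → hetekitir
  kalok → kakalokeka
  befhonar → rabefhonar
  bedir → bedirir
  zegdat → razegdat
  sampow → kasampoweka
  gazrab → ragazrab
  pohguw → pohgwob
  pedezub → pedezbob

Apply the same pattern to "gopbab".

ragopbab

"gopbab" has last vowel 'a'. The stems whose last vowel is 'a' (befhonar → rabefhonar, gazrab → ragazrab, zegdat → razegdat) add the prefix ra-.
The other patterns: stems whose last vowel is 'u' delete the last vowel and add -ob; stems whose last vowel is 'i' add -ir; stems whose last vowel is 'o' add ka- … -eka around the stem.
So gopbab → ragopbab.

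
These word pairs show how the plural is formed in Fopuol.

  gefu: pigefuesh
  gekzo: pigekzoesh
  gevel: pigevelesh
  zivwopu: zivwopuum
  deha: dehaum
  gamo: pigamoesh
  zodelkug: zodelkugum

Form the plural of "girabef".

pigirabefesh

"girabef" begins with g-. The stems beginning with g- (gekzo → pigekzoesh, gefu → pigefuesh, gamo → pigamoesh) add pi- … -esh around the stem.
The other pattern: stems beginning with d- or z- add -um.
So girabef → pigirabefesh.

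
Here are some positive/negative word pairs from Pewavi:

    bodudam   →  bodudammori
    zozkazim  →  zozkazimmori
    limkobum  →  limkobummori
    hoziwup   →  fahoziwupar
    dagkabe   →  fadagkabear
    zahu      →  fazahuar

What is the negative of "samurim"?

"samurim" ends in -m. The stems ending in -m (bodudam → bodudammori, zozkazim → zozkazimmori, limkobum → limkobummori) double the final consonant and add -ori.
The other pattern: stems ending in -e, -p or -u add fa- … -ar around the stem.
So samurim → samurimmori.

samurimmori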